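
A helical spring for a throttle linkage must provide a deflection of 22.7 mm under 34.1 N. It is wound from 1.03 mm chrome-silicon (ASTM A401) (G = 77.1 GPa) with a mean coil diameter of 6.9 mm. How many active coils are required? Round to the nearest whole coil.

22

Required rate k = F/δ = 34.1/22.7 = 1.5022 N/mm
N_a = Gd⁴/(8D³k) = (77.1×10³ × 1.03⁴)/(8 × 6.9³ × 1.5022)
    = 86776.7 / 3947.9 = 21.98 → 22 coils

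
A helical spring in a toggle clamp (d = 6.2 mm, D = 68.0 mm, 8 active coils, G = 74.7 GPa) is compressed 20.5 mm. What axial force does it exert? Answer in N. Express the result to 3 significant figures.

112 N

k = Gd⁴/(8D³N_a) = (74.7×10³)(6.2⁴)/(8·68.0³·8) = 5.4851 N/mm
F = k·δ = 5.4851 × 20.5 = 112.44 N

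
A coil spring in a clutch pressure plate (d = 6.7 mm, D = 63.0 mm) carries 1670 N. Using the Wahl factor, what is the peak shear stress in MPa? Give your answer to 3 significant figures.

Spring index C = D/d = 63.0/6.7 = 9.4030
K_W = (4C−1)/(4C−4) + 0.615/C = 36.612/33.612 + 0.0654 = 1.1547
τ₀ = 8FD/(πd³) = 8·1670·63.0/(π·6.7³) = 841680/944.87 = 890.78 MPa
τ_max = K·τ₀ = 1.1547 × 890.78 = 1028.6 MPa

1030 MPa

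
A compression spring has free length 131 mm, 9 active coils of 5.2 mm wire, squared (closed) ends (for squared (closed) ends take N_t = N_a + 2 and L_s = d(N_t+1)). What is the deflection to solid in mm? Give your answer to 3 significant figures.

68.6 mm

N_t = 11; L_s = 5.2·12 = 62.4 mm
δ_solid = L₀ − L_s = 131 − 62.4 = 68.6 mm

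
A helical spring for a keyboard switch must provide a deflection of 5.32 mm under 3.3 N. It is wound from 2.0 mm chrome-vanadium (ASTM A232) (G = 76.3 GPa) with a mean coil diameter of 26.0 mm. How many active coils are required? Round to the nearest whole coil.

Required rate k = F/δ = 3.3/5.32 = 0.6203 N/mm
N_a = Gd⁴/(8D³k) = (76.3×10³ × 2.0⁴)/(8 × 26.0³ × 0.6203)
    = 1.2208e+06 / 87219.2 = 14 → 14 coils

14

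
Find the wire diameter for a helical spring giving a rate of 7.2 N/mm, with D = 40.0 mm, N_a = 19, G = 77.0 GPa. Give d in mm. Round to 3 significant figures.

5.49 mm

d = (8D³N_a·k / G)^(1/4) = (8·40.0³·19·7.2 / (77.0×10³))^0.25
  = (909.63)^0.25 = 5.4918 mm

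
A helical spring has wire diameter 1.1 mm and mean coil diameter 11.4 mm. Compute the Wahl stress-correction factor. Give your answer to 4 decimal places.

1.1394

C = D/d = 11.4/1.1 = 10.3636
K_W = (4C−1)/(4C−4) + 0.615/C = 40.455/37.455 + 0.0593 = 1.1394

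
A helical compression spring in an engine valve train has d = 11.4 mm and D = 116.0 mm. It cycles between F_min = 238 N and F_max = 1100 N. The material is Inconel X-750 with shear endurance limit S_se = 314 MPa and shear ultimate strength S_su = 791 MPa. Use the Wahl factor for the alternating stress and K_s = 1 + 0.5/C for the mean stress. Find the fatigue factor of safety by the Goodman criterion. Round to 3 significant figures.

C = D/d = 116.0/11.4 = 10.1754; K_W = (4C−1)/(4C−4)+0.615/C = 1.1422; K_s = 1+0.5/C = 1.0491
F_a = (F_max−F_min)/2 = 431 N; F_m = (F_max+F_min)/2 = 669 N
τ_a = K_W·8F_aD/(πd³) = 1.1422 × 85.933 = 98.151 MPa
τ_m = K_s·8F_mD/(πd³) = 1.0491 × 133.39 = 139.94 MPa
Goodman: 1/n_f = τ_a/S_se + τ_m/S_su = 98.151/314 + 139.94/791 = 0.31258 + 0.17692 = 0.4895
n_f = 1/0.4895 = 2.043

2.04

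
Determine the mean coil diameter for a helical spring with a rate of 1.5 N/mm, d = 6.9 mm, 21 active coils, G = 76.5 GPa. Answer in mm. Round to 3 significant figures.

D = (Gd⁴/(8N_a·k))^(1/3) = (76.5×10³·6.9⁴/(8·21·1.5))^(1/3)
  = (688109)^(1/3) = 88.2848 mm

88.3 mm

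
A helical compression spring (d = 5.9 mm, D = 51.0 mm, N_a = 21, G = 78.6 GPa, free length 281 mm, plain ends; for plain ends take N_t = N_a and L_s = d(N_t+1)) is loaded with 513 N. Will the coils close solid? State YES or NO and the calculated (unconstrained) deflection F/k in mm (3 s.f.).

NO, δ = 120 mm

k = Gd⁴/(8D³N_a) = (78.6×10³)(5.9⁴)/(8·51.0³·21) = 4.2738 N/mm
N_t = 21; L_s = 5.9·22 = 129.8 mm; δ_solid = L₀ − L_s = 281 − 129.8 = 151.2 mm
δ = F/k = 513/4.2738 = 120.03 mm
δ < δ_solid → spring does not go solid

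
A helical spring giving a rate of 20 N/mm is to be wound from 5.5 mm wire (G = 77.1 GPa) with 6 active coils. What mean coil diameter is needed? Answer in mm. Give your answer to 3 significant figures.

D = (Gd⁴/(8N_a·k))^(1/3) = (77.1×10³·5.5⁴/(8·6·20))^(1/3)
  = (73491)^(1/3) = 41.8869 mm

41.9 mm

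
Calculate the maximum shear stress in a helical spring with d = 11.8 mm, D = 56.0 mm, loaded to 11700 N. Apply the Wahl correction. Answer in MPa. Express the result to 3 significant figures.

1350 MPa

Spring index C = D/d = 56.0/11.8 = 4.7458
K_W = (4C−1)/(4C−4) + 0.615/C = 17.983/14.983 + 0.1296 = 1.3298
τ₀ = 8FD/(πd³) = 8·11700·56.0/(π·11.8³) = 5.2416e+06/5161.7 = 1015.5 MPa
τ_max = K·τ₀ = 1.3298 × 1015.5 = 1350.4 MPa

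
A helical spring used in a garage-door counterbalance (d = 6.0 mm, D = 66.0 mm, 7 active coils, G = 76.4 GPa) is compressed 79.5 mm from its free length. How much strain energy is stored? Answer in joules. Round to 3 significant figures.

k = Gd⁴/(8D³N_a) = (76.4×10³)(6.0⁴)/(8·66.0³·7) = 6.15 N/mm
U = ½kδ² = 0.5 × 6.15 × 79.5² = 19435 N·mm = 19.435 J

19.4 J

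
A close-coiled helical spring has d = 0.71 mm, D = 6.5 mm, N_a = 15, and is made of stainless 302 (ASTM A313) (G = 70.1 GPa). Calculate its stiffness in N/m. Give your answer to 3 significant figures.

541 N/m

k = Gd⁴/(8D³N_a) = (70.1×10³ × 0.71⁴) / (8 × 6.5³ × 15)
  = 17813.6 / 32955 = 0.54054 N/mm = 540.54 N/m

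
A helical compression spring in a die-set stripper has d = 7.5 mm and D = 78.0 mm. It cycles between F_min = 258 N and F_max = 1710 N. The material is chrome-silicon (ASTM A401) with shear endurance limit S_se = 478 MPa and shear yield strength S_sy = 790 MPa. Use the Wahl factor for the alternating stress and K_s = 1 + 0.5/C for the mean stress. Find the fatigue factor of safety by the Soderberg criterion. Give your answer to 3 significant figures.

0.700

C = D/d = 78.0/7.5 = 10.4000; K_W = (4C−1)/(4C−4)+0.615/C = 1.1389; K_s = 1+0.5/C = 1.0481
F_a = (F_max−F_min)/2 = 726 N; F_m = (F_max+F_min)/2 = 984 N
τ_a = K_W·8F_aD/(πd³) = 1.1389 × 341.81 = 389.3 MPa
τ_m = K_s·8F_mD/(πd³) = 1.0481 × 463.28 = 485.56 MPa
Soderberg: 1/n_f = τ_a/S_se + τ_m/S_sy = 389.3/478 + 485.56/790 = 0.81443 + 0.61463 = 1.4291
n_f = 1/1.4291 = 0.6998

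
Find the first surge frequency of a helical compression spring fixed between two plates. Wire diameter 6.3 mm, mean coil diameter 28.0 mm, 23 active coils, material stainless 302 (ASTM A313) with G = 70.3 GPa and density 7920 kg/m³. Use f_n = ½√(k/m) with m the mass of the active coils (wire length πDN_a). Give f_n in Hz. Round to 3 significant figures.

k = Gd⁴/(8D³N_a) = (70.3×10³)(6.3⁴)/(8·28.0³·23) = 27.417 N/mm = 27417 N/m
Wire length L = πDN_a = π·28.0·23 = 2023.2 mm
m = ρ·(πd²/4)·L = 7920 × 31.172×10⁻⁶ m² × 2.0232 m = 0.4995 kg
f_n = ½√(k/m) = 0.5·√(27417/0.4995) = 0.5·√(54890) = 117.14 Hz

117 Hz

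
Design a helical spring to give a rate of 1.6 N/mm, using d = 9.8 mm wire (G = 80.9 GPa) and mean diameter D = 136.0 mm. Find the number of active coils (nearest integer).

N_a = Gd⁴/(8D³k) = (80.9×10³ × 9.8⁴)/(8 × 136.0³ × 1.6)
    = 7.46196e+08 / 3.21978e+07 = 23.18 → 23 coils

23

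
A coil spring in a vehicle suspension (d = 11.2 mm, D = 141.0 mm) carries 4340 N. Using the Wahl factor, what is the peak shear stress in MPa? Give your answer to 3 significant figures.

Spring index C = D/d = 141.0/11.2 = 12.5893
K_W = (4C−1)/(4C−4) + 0.615/C = 49.357/46.357 + 0.0489 = 1.1136
τ₀ = 8FD/(πd³) = 8·4340·141.0/(π·11.2³) = 4.89552e+06/4413.7 = 1109.2 MPa
τ_max = K·τ₀ = 1.1136 × 1109.2 = 1235.1 MPa

1240 MPa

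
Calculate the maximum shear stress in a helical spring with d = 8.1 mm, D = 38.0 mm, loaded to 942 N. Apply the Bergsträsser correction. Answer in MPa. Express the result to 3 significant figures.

Spring index C = D/d = 38.0/8.1 = 4.6914
K_B = (4C+2)/(4C−3) = 20.765/15.765 = 1.3171
τ₀ = 8FD/(πd³) = 8·942·38.0/(π·8.1³) = 286368/1669.6 = 171.52 MPa
τ_max = K·τ₀ = 1.3171 × 171.52 = 225.92 MPa

226 MPa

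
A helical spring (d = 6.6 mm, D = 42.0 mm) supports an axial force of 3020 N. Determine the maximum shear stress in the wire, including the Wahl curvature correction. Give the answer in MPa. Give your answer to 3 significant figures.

Spring index C = D/d = 42.0/6.6 = 6.3636
K_W = (4C−1)/(4C−4) + 0.615/C = 24.455/21.455 + 0.0966 = 1.2365
τ₀ = 8FD/(πd³) = 8·3020·42.0/(π·6.6³) = 1.01472e+06/903.2 = 1123.5 MPa
τ_max = K·τ₀ = 1.2365 × 1123.5 = 1389.2 MPa

1390 MPa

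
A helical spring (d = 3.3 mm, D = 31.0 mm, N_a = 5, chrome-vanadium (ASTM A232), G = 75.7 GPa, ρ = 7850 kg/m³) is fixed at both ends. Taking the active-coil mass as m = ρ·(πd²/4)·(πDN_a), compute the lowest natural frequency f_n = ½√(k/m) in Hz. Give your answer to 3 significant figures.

240 Hz

k = Gd⁴/(8D³N_a) = (75.7×10³)(3.3⁴)/(8·31.0³·5) = 7.5337 N/mm = 7533.7 N/m
Wire length L = πDN_a = π·31.0·5 = 486.95 mm
m = ρ·(πd²/4)·L = 7850 × 8.553×10⁻⁶ m² × 0.48695 m = 0.032694 kg
f_n = ½√(k/m) = 0.5·√(7533.7/0.032694) = 0.5·√(2.3043e+05) = 240.02 Hz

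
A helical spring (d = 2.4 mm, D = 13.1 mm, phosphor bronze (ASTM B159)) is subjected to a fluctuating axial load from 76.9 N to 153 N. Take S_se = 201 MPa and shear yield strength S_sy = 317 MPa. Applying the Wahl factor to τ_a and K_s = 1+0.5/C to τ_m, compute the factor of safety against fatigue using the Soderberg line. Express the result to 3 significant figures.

0.649

C = D/d = 13.1/2.4 = 5.4583; K_W = (4C−1)/(4C−4)+0.615/C = 1.2809; K_s = 1+0.5/C = 1.0916
F_a = (F_max−F_min)/2 = 38.05 N; F_m = (F_max+F_min)/2 = 114.95 N
τ_a = K_W·8F_aD/(πd³) = 1.2809 × 91.819 = 117.61 MPa
τ_m = K_s·8F_mD/(πd³) = 1.0916 × 277.39 = 302.8 MPa
Soderberg: 1/n_f = τ_a/S_se + τ_m/S_sy = 117.61/201 + 302.8/317 = 0.58513 + 0.95520 = 1.5403
n_f = 1/1.5403 = 0.6492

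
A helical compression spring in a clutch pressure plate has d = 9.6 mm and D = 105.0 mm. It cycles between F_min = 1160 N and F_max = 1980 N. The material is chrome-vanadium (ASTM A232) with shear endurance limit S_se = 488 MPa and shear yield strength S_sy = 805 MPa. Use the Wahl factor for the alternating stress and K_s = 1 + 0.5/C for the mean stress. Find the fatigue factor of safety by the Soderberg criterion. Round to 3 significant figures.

C = D/d = 105.0/9.6 = 10.9375; K_W = (4C−1)/(4C−4)+0.615/C = 1.1317; K_s = 1+0.5/C = 1.0457
F_a = (F_max−F_min)/2 = 410 N; F_m = (F_max+F_min)/2 = 1570 N
τ_a = K_W·8F_aD/(πd³) = 1.1317 × 123.91 = 140.23 MPa
τ_m = K_s·8F_mD/(πd³) = 1.0457 × 474.48 = 496.17 MPa
Soderberg: 1/n_f = τ_a/S_se + τ_m/S_sy = 140.23/488 + 496.17/805 = 0.28735 + 0.61636 = 0.90371
n_f = 1/0.90371 = 1.107

1.11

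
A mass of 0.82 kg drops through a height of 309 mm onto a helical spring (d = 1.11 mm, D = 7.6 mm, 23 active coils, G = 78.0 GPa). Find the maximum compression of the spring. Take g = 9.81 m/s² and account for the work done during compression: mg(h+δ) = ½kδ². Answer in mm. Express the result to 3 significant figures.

64.0 mm

k = Gd⁴/(8D³N_a) = (78.0×10³)(1.11⁴)/(8·7.6³·23) = 1.466 N/mm
W = mg = 0.82 × 9.81 = 8.0442 N
½kδ² − Wδ − Wh = 0 → δ = (W + √(W² + 2kWh))/k
δ = (8.0442 + √(64.709 + 7287.85))/1.466 = (8.0442 + 85.747)/1.466 = 63.979 mm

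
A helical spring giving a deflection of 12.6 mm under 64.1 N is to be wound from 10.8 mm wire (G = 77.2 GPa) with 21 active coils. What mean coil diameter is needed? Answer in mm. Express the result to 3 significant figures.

Required rate k = F/δ = 64.1/12.6 = 5.0873 N/mm
D = (Gd⁴/(8N_a·k))^(1/3) = (77.2×10³·10.8⁴/(8·21·5.0873))^(1/3)
  = (1.2289e+06)^(1/3) = 107.1121 mm

107 mm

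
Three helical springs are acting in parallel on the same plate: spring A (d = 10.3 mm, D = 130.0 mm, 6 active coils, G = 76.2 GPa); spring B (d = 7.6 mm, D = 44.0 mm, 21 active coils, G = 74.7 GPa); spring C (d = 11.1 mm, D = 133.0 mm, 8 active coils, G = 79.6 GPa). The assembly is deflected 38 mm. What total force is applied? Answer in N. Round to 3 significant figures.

k_A = Gd⁴/(8D³N_a) = (76.2×10³)(10.3⁴)/(8·130.0³·6) = 8.1327 N/mm
k_B = Gd⁴/(8D³N_a) = (74.7×10³)(7.6⁴)/(8·44.0³·21) = 17.414 N/mm
k_C = Gd⁴/(8D³N_a) = (79.6×10³)(11.1⁴)/(8·133.0³·8) = 8.0255 N/mm
Parallel: k_eq = 8.1327 + 17.414 + 8.0255 = 33.572 N/mm
F = k_eq·δ = 33.572·38 = 1275.8 N

1280 N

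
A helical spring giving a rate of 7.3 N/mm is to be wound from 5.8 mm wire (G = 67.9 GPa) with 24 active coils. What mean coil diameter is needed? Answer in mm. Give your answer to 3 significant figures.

D = (Gd⁴/(8N_a·k))^(1/3) = (67.9×10³·5.8⁴/(8·24·7.3))^(1/3)
  = (54822.4)^(1/3) = 37.9885 mm

38.0 mm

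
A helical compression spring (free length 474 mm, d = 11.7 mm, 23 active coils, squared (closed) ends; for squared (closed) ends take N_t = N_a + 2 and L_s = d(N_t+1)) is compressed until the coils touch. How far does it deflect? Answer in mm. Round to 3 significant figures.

N_t = 25; L_s = 11.7·26 = 304.2 mm
δ_solid = L₀ − L_s = 474 − 304.2 = 169.8 mm

170 mm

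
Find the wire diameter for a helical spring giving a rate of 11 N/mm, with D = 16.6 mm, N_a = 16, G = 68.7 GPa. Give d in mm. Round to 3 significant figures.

3.11 mm

d = (8D³N_a·k / G)^(1/4) = (8·16.6³·16·11 / (68.7×10³))^0.25
  = (93.75)^0.25 = 3.1117 mm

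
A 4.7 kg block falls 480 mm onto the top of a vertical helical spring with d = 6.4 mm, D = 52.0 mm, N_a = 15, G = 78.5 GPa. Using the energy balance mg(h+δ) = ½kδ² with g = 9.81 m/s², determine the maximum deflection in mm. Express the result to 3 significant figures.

k = Gd⁴/(8D³N_a) = (78.5×10³)(6.4⁴)/(8·52.0³·15) = 7.8055 N/mm
W = mg = 4.7 × 9.81 = 46.107 N
½kδ² − Wδ − Wh = 0 → δ = (W + √(W² + 2kWh))/k
δ = (46.107 + √(2125.9 + 345491))/7.8055 = (46.107 + 589.59)/7.8055 = 81.443 mm

81.4 mm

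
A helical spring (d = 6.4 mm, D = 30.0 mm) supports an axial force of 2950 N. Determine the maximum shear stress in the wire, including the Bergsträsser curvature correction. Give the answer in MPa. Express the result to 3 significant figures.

1130 MPa

Spring index C = D/d = 30.0/6.4 = 4.6875
K_B = (4C+2)/(4C−3) = 20.750/15.750 = 1.3175
τ₀ = 8FD/(πd³) = 8·2950·30.0/(π·6.4³) = 708000/823.55 = 859.69 MPa
τ_max = K·τ₀ = 1.3175 × 859.69 = 1132.6 MPa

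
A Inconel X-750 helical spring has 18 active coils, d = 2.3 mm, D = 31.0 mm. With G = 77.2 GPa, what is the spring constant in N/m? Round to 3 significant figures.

k = Gd⁴/(8D³N_a) = (77.2×10³ × 2.3⁴) / (8 × 31.0³ × 18)
  = 2.16037e+06 / 4.2899e+06 = 0.50359 N/mm = 503.59 N/m

504 N/m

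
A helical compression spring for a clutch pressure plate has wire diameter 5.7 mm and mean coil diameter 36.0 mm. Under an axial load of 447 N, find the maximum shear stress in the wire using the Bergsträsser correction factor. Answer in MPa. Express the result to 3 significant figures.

Spring index C = D/d = 36.0/5.7 = 6.3158
K_B = (4C+2)/(4C−3) = 27.263/22.263 = 1.2246
τ₀ = 8FD/(πd³) = 8·447·36.0/(π·5.7³) = 128736/581.8 = 221.27 MPa
τ_max = K·τ₀ = 1.2246 × 221.27 = 270.97 MPa

271 MPa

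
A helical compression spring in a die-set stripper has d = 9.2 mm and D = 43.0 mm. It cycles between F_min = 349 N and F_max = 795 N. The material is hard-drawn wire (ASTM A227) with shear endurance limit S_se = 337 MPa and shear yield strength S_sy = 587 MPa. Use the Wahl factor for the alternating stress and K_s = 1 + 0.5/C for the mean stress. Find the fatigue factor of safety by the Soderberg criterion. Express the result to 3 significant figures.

3.62

C = D/d = 43.0/9.2 = 4.6739; K_W = (4C−1)/(4C−4)+0.615/C = 1.3357; K_s = 1+0.5/C = 1.1070
F_a = (F_max−F_min)/2 = 223 N; F_m = (F_max+F_min)/2 = 572 N
τ_a = K_W·8F_aD/(πd³) = 1.3357 × 31.358 = 41.886 MPa
τ_m = K_s·8F_mD/(πd³) = 1.1070 × 80.434 = 89.039 MPa
Soderberg: 1/n_f = τ_a/S_se + τ_m/S_sy = 41.886/337 + 89.039/587 = 0.12429 + 0.15168 = 0.27597
n_f = 1/0.27597 = 3.624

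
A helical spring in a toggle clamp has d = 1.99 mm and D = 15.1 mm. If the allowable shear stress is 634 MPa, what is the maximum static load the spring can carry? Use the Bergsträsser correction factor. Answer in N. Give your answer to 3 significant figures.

C = D/d = 15.1/1.99 = 7.5879
K_B = (4C+2)/(4C−3) = 32.352/27.352 = 1.1828
τ_max = K·8FD/(πd³) → F_max = τ_allow·πd³/(8DK)
F_max = 634·π·1.99³/(8·15.1·1.1828) = 15696/142.88 = 109.85 N

110 N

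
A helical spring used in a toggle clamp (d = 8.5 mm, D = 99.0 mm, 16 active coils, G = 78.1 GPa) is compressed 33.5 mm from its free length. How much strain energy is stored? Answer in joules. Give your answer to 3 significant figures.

1.84 J

k = Gd⁴/(8D³N_a) = (78.1×10³)(8.5⁴)/(8·99.0³·16) = 3.2825 N/mm
U = ½kδ² = 0.5 × 3.2825 × 33.5² = 1841.9 N·mm = 1.8419 J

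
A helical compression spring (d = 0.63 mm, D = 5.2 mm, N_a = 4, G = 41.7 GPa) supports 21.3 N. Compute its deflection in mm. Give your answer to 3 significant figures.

k = Gd⁴/(8D³N_a) = (41.7×10³)(0.63⁴)/(8·5.2³·4) = 1.46 N/mm
δ = F/k = 21.3 / 1.46 = 14.59 mm

14.6 mm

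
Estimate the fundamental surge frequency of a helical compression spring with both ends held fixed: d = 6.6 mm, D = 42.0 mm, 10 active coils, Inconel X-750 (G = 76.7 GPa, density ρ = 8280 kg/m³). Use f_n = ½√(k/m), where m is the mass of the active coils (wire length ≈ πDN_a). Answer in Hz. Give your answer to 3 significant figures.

k = Gd⁴/(8D³N_a) = (76.7×10³)(6.6⁴)/(8·42.0³·10) = 24.555 N/mm = 24555 N/m
Wire length L = πDN_a = π·42.0·10 = 1319.5 mm
m = ρ·(πd²/4)·L = 8280 × 34.212×10⁻⁶ m² × 1.3195 m = 0.37377 kg
f_n = ½√(k/m) = 0.5·√(24555/0.37377) = 0.5·√(65694) = 128.15 Hz

128 Hz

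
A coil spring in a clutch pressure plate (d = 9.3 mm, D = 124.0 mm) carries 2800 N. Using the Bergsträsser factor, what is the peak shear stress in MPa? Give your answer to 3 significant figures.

1210 MPa

Spring index C = D/d = 124.0/9.3 = 13.3333
K_B = (4C+2)/(4C−3) = 55.333/50.333 = 1.0993
τ₀ = 8FD/(πd³) = 8·2800·124.0/(π·9.3³) = 2.7776e+06/2527 = 1099.2 MPa
τ_max = K·τ₀ = 1.0993 × 1099.2 = 1208.4 MPa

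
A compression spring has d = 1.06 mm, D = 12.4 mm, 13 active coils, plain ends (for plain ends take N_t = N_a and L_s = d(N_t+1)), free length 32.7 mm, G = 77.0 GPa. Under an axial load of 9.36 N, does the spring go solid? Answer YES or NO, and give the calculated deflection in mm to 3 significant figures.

YES, δ = 19.1 mm

k = Gd⁴/(8D³N_a) = (77.0×10³)(1.06⁴)/(8·12.4³·13) = 0.49025 N/mm
N_t = 13; L_s = 1.06·14 = 14.84 mm; δ_solid = L₀ − L_s = 32.7 − 14.84 = 17.86 mm
δ = F/k = 9.36/0.49025 = 19.092 mm
δ ≥ δ_solid → spring goes solid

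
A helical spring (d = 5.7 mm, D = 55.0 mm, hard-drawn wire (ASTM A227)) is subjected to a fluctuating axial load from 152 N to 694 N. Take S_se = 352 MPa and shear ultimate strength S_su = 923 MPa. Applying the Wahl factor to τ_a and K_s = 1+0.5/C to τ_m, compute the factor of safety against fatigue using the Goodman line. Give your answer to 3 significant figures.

C = D/d = 55.0/5.7 = 9.6491; K_W = (4C−1)/(4C−4)+0.615/C = 1.1505; K_s = 1+0.5/C = 1.0518
F_a = (F_max−F_min)/2 = 271 N; F_m = (F_max+F_min)/2 = 423 N
τ_a = K_W·8F_aD/(πd³) = 1.1505 × 204.95 = 235.78 MPa
τ_m = K_s·8F_mD/(πd³) = 1.0518 × 319.9 = 336.48 MPa
Goodman: 1/n_f = τ_a/S_se + τ_m/S_su = 235.78/352 + 336.48/923 = 0.66984 + 0.36455 = 1.0344
n_f = 1/1.0344 = 0.9668

0.967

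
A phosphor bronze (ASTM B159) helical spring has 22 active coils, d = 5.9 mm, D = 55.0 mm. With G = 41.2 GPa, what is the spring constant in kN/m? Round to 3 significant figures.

k = Gd⁴/(8D³N_a) = (41.2×10³ × 5.9⁴) / (8 × 55.0³ × 22)
  = 4.99235e+07 / 2.9282e+07 = 1.7049 N/mm

1.70 kN/m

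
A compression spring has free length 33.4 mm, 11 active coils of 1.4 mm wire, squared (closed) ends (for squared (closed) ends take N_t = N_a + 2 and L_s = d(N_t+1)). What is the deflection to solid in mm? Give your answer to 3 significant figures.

N_t = 13; L_s = 1.4·14 = 19.6 mm
δ_solid = L₀ − L_s = 33.4 − 19.6 = 13.8 mm

13.8 mm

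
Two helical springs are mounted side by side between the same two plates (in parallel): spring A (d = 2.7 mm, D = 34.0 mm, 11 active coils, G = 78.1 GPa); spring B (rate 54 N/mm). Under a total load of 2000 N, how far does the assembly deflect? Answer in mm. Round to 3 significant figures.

36.2 mm

k_A = Gd⁴/(8D³N_a) = (78.1×10³)(2.7⁴)/(8·34.0³·11) = 1.2 N/mm
Parallel: k_eq = 1.2 + 54 = 55.2 N/mm
δ = F/k_eq = 2000/55.2 = 36.232 mm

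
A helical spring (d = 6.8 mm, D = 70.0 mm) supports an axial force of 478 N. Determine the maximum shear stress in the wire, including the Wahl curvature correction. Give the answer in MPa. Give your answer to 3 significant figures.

Spring index C = D/d = 70.0/6.8 = 10.2941
K_W = (4C−1)/(4C−4) + 0.615/C = 40.176/37.176 + 0.0597 = 1.1404
τ₀ = 8FD/(πd³) = 8·478·70.0/(π·6.8³) = 267680/987.82 = 270.98 MPa
τ_max = K·τ₀ = 1.1404 × 270.98 = 309.04 MPa

309 MPa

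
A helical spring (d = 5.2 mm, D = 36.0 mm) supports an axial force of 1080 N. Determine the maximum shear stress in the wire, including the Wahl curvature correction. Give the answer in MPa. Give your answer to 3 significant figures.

856 MPa

Spring index C = D/d = 36.0/5.2 = 6.9231
K_W = (4C−1)/(4C−4) + 0.615/C = 26.692/23.692 + 0.0888 = 1.2155
τ₀ = 8FD/(πd³) = 8·1080·36.0/(π·5.2³) = 311040/441.73 = 704.14 MPa
τ_max = K·τ₀ = 1.2155 × 704.14 = 855.85 MPa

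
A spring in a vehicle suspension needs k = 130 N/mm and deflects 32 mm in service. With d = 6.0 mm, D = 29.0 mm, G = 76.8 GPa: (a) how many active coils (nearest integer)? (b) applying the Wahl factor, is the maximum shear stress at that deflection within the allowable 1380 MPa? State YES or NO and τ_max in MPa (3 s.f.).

(a) 4 coils; (b) NO, τ_max = 1850 MPa

N_a = Gd⁴/(8D³k) = (76.8×10³)(6.0⁴)/(8·29.0³·130) = 3.924 → N_a = 4
Actual rate k = Gd⁴/(8D³·4) = 127.53 N/mm
Working load F = kδ = 127.53·32 = 4081.1 N
C = 29.0/6.0 = 4.8333; K_W = (4C−1)/(4C−4)+0.615/C = 1.3229
τ_max = K_W·8FD/(πd³) = 1.3229·1395.3 = 1845.8 MPa
τ_max > 1380 MPa → exceeds allowable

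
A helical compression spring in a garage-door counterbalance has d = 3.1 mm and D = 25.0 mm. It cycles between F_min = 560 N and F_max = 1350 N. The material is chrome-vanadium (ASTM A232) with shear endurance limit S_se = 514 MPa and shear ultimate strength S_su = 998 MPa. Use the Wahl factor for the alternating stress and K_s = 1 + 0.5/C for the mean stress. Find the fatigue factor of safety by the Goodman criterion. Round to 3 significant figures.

0.243

C = D/d = 25.0/3.1 = 8.0645; K_W = (4C−1)/(4C−4)+0.615/C = 1.1824; K_s = 1+0.5/C = 1.0620
F_a = (F_max−F_min)/2 = 395 N; F_m = (F_max+F_min)/2 = 955 N
τ_a = K_W·8F_aD/(πd³) = 1.1824 × 844.1 = 998.08 MPa
τ_m = K_s·8F_mD/(πd³) = 1.0620 × 2040.8 = 2167.3 MPa
Goodman: 1/n_f = τ_a/S_se + τ_m/S_su = 998.08/514 + 2167.3/998 = 1.94179 + 2.17166 = 4.1135
n_f = 1/4.1135 = 0.2431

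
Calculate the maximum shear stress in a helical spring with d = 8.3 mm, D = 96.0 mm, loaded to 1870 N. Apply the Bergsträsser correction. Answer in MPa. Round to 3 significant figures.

Spring index C = D/d = 96.0/8.3 = 11.5663
K_B = (4C+2)/(4C−3) = 48.265/43.265 = 1.1156
τ₀ = 8FD/(πd³) = 8·1870·96.0/(π·8.3³) = 1.43616e+06/1796.3 = 799.5 MPa
τ_max = K·τ₀ = 1.1156 × 799.5 = 891.9 MPa

892 MPa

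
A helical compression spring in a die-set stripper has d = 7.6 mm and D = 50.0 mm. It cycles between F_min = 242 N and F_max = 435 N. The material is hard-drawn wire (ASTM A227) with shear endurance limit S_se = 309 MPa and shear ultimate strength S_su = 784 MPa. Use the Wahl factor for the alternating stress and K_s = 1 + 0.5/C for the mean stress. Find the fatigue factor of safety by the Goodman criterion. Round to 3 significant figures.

C = D/d = 50.0/7.6 = 6.5789; K_W = (4C−1)/(4C−4)+0.615/C = 1.2279; K_s = 1+0.5/C = 1.0760
F_a = (F_max−F_min)/2 = 96.5 N; F_m = (F_max+F_min)/2 = 338.5 N
τ_a = K_W·8F_aD/(πd³) = 1.2279 × 27.99 = 34.369 MPa
τ_m = K_s·8F_mD/(πd³) = 1.0760 × 98.181 = 105.64 MPa
Goodman: 1/n_f = τ_a/S_se + τ_m/S_su = 34.369/309 + 105.64/784 = 0.11123 + 0.13475 = 0.24597
n_f = 1/0.24597 = 4.065

4.07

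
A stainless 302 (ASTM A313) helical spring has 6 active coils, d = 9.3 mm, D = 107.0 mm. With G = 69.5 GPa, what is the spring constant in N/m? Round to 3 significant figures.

k = Gd⁴/(8D³N_a) = (69.5×10³ × 9.3⁴) / (8 × 107.0³ × 6)
  = 5.19896e+08 / 5.88021e+07 = 8.8415 N/mm = 8841.5 N/m

8840 N/m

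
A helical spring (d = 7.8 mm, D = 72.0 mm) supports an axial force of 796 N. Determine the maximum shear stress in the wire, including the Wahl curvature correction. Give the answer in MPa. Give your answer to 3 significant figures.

356 MPa

Spring index C = D/d = 72.0/7.8 = 9.2308
K_W = (4C−1)/(4C−4) + 0.615/C = 35.923/32.923 + 0.0666 = 1.1577
τ₀ = 8FD/(πd³) = 8·796·72.0/(π·7.8³) = 458496/1490.8 = 307.54 MPa
τ_max = K·τ₀ = 1.1577 × 307.54 = 356.05 MPa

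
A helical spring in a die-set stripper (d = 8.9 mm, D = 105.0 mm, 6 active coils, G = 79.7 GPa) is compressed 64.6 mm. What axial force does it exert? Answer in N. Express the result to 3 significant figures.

581 N

k = Gd⁴/(8D³N_a) = (79.7×10³)(8.9⁴)/(8·105.0³·6) = 8.9993 N/mm
F = k·δ = 8.9993 × 64.6 = 581.36 N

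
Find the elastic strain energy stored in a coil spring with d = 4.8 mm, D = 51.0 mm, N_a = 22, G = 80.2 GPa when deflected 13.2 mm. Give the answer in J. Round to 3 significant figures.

0.159 J

k = Gd⁴/(8D³N_a) = (80.2×10³)(4.8⁴)/(8·51.0³·22) = 1.8235 N/mm
U = ½kδ² = 0.5 × 1.8235 × 13.2² = 158.87 N·mm = 0.15887 J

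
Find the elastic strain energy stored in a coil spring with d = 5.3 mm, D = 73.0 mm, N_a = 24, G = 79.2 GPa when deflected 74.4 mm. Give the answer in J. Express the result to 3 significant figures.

k = Gd⁴/(8D³N_a) = (79.2×10³)(5.3⁴)/(8·73.0³·24) = 0.83668 N/mm
U = ½kδ² = 0.5 × 0.83668 × 74.4² = 2315.7 N·mm = 2.3157 J

2.32 J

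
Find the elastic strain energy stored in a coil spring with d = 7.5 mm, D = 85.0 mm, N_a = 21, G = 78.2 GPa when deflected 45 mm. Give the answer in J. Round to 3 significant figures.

2.43 J

k = Gd⁴/(8D³N_a) = (78.2×10³)(7.5⁴)/(8·85.0³·21) = 2.3982 N/mm
U = ½kδ² = 0.5 × 2.3982 × 45² = 2428.2 N·mm = 2.4282 J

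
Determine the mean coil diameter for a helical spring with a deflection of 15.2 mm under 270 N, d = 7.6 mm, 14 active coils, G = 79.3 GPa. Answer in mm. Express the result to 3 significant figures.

51.0 mm

Required rate k = F/δ = 270/15.2 = 17.763 N/mm
D = (Gd⁴/(8N_a·k))^(1/3) = (79.3×10³·7.6⁴/(8·14·17.763))^(1/3)
  = (132981)^(1/3) = 51.0422 mm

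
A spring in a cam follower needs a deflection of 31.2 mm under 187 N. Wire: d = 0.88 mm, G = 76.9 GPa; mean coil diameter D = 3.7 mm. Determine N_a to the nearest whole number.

19

Required rate k = F/δ = 187/31.2 = 5.9936 N/mm
N_a = Gd⁴/(8D³k) = (76.9×10³ × 0.88⁴)/(8 × 3.7³ × 5.9936)
    = 46116.6 / 2428.75 = 18.99 → 19 coils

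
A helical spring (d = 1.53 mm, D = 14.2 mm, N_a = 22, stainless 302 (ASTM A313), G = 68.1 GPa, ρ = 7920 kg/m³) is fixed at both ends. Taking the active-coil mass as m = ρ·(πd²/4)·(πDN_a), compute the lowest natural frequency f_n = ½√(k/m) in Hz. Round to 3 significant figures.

114 Hz

k = Gd⁴/(8D³N_a) = (68.1×10³)(1.53⁴)/(8·14.2³·22) = 0.74052 N/mm = 740.52 N/m
Wire length L = πDN_a = π·14.2·22 = 981.43 mm
m = ρ·(πd²/4)·L = 7920 × 1.8385×10⁻⁶ m² × 0.98143 m = 0.014291 kg
f_n = ½√(k/m) = 0.5·√(740.52/0.014291) = 0.5·√(51817) = 113.82 Hz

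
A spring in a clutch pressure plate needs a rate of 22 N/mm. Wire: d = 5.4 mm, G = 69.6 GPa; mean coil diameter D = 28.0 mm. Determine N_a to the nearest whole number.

N_a = Gd⁴/(8D³k) = (69.6×10³ × 5.4⁴)/(8 × 28.0³ × 22)
    = 5.91813e+07 / 3.86355e+06 = 15.32 → 15 coils

15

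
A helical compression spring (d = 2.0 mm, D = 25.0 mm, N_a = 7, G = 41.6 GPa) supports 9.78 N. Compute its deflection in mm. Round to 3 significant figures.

k = Gd⁴/(8D³N_a) = (41.6×10³)(2.0⁴)/(8·25.0³·7) = 0.76069 N/mm
δ = F/k = 9.78 / 0.76069 = 12.857 mm

12.9 mm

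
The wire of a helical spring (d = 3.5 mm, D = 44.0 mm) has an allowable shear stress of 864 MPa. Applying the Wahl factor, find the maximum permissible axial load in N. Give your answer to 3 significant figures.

297 N

C = D/d = 44.0/3.5 = 12.5714
K_W = (4C−1)/(4C−4) + 0.615/C = 49.286/46.286 + 0.0489 = 1.1137
τ_max = K·8FD/(πd³) → F_max = τ_allow·πd³/(8DK)
F_max = 864·π·3.5³/(8·44.0·1.1137) = 1.1638e+05/392.03 = 296.85 N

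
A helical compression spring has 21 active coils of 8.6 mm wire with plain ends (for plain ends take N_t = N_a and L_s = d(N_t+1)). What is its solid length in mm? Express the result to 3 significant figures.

plain ends: N_t = N_a = 21
L_s = d·(N_t+1) = 8.6 × 22 = 189.2 mm

189 mm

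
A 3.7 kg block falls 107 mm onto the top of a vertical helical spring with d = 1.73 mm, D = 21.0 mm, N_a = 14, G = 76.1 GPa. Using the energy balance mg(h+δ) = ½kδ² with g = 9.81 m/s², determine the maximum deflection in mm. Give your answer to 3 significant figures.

177 mm

k = Gd⁴/(8D³N_a) = (76.1×10³)(1.73⁴)/(8·21.0³·14) = 0.65719 N/mm
W = mg = 3.7 × 9.81 = 36.297 N
½kδ² − Wδ − Wh = 0 → δ = (W + √(W² + 2kWh))/k
δ = (36.297 + √(1317.5 + 5104.79))/0.65719 = (36.297 + 80.139)/0.65719 = 177.17 mm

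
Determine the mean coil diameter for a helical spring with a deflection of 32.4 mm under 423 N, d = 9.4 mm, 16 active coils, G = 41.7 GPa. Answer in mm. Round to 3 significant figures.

Required rate k = F/δ = 423/32.4 = 13.056 N/mm
D = (Gd⁴/(8N_a·k))^(1/3) = (41.7×10³·9.4⁴/(8·16·13.056))^(1/3)
  = (194824)^(1/3) = 57.9714 mm

58.0 mm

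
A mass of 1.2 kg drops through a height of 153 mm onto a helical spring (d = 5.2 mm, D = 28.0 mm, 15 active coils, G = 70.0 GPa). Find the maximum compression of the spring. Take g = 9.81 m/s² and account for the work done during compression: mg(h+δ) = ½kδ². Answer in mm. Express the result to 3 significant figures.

14.2 mm

k = Gd⁴/(8D³N_a) = (70.0×10³)(5.2⁴)/(8·28.0³·15) = 19.429 N/mm
W = mg = 1.2 × 9.81 = 11.772 N
½kδ² − Wδ − Wh = 0 → δ = (W + √(W² + 2kWh))/k
δ = (11.772 + √(138.58 + 69988.7))/19.429 = (11.772 + 264.82)/19.429 = 14.236 mm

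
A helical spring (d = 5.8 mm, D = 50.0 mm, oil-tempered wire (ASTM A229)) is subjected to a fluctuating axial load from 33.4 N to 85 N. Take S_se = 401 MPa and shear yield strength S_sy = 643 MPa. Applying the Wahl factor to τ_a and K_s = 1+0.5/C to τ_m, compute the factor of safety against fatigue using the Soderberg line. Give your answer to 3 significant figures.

C = D/d = 50.0/5.8 = 8.6207; K_W = (4C−1)/(4C−4)+0.615/C = 1.1698; K_s = 1+0.5/C = 1.0580
F_a = (F_max−F_min)/2 = 25.8 N; F_m = (F_max+F_min)/2 = 59.2 N
τ_a = K_W·8F_aD/(πd³) = 1.1698 × 16.836 = 19.694 MPa
τ_m = K_s·8F_mD/(πd³) = 1.0580 × 38.632 = 40.873 MPa
Soderberg: 1/n_f = τ_a/S_se + τ_m/S_sy = 19.694/401 + 40.873/643 = 0.04911 + 0.06357 = 0.11268
n_f = 1/0.11268 = 8.875

8.87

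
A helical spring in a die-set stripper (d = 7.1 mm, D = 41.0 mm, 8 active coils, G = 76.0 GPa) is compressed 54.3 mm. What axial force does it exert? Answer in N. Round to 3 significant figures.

k = Gd⁴/(8D³N_a) = (76.0×10³)(7.1⁴)/(8·41.0³·8) = 43.784 N/mm
F = k·δ = 43.784 × 54.3 = 2377.5 N

2380 N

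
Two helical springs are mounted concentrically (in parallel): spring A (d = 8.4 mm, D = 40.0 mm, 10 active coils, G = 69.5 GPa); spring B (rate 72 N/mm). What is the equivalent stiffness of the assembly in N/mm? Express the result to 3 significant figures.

k_A = Gd⁴/(8D³N_a) = (69.5×10³)(8.4⁴)/(8·40.0³·10) = 67.582 N/mm
Parallel: k_eq = 67.582 + 72 = 139.58 N/mm

140 N/mm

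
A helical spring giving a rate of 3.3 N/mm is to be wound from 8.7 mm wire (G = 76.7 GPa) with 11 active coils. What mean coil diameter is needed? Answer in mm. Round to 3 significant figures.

115 mm

D = (Gd⁴/(8N_a·k))^(1/3) = (76.7×10³·8.7⁴/(8·11·3.3))^(1/3)
  = (1.51313e+06)^(1/3) = 114.8044 mm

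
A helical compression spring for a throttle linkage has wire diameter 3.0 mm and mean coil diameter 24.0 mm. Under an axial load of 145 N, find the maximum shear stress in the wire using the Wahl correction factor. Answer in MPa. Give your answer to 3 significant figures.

Spring index C = D/d = 24.0/3.0 = 8.0000
K_W = (4C−1)/(4C−4) + 0.615/C = 31.000/28.000 + 0.0769 = 1.1840
τ₀ = 8FD/(πd³) = 8·145·24.0/(π·3.0³) = 27840/84.823 = 328.21 MPa
τ_max = K·τ₀ = 1.1840 × 328.21 = 388.61 MPa

389 MPa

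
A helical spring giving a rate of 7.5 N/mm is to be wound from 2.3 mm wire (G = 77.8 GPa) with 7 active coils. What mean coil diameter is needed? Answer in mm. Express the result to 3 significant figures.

17.3 mm

D = (Gd⁴/(8N_a·k))^(1/3) = (77.8×10³·2.3⁴/(8·7·7.5))^(1/3)
  = (5183.72)^(1/3) = 17.3067 mm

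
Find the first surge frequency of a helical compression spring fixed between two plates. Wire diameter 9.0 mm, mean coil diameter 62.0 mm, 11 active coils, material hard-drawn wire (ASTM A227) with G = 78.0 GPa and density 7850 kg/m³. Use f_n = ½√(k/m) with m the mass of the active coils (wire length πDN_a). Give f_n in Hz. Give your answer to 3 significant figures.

75.5 Hz

k = Gd⁴/(8D³N_a) = (78.0×10³)(9.0⁴)/(8·62.0³·11) = 24.401 N/mm = 24401 N/m
Wire length L = πDN_a = π·62.0·11 = 2142.6 mm
m = ρ·(πd²/4)·L = 7850 × 63.617×10⁻⁶ m² × 2.1426 m = 1.07 kg
f_n = ½√(k/m) = 0.5·√(24401/1.07) = 0.5·√(22805) = 75.506 Hz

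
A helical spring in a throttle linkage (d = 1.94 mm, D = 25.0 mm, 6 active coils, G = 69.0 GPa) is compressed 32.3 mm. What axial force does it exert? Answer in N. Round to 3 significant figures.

k = Gd⁴/(8D³N_a) = (69.0×10³)(1.94⁴)/(8·25.0³·6) = 1.3032 N/mm
F = k·δ = 1.3032 × 32.3 = 42.092 N

42.1 N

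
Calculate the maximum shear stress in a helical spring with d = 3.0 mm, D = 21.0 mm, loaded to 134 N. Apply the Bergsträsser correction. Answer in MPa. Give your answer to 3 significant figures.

318 MPa

Spring index C = D/d = 21.0/3.0 = 7.0000
K_B = (4C+2)/(4C−3) = 30.000/25.000 = 1.2000
τ₀ = 8FD/(πd³) = 8·134·21.0/(π·3.0³) = 22512/84.823 = 265.4 MPa
τ_max = K·τ₀ = 1.2000 × 265.4 = 318.48 MPa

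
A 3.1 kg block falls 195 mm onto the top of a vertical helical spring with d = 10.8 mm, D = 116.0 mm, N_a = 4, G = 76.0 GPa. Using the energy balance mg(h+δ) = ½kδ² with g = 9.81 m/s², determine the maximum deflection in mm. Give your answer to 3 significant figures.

25.5 mm

k = Gd⁴/(8D³N_a) = (76.0×10³)(10.8⁴)/(8·116.0³·4) = 20.701 N/mm
W = mg = 3.1 × 9.81 = 30.411 N
½kδ² − Wδ − Wh = 0 → δ = (W + √(W² + 2kWh))/k
δ = (30.411 + √(924.83 + 245516))/20.701 = (30.411 + 496.43)/20.701 = 25.45 mm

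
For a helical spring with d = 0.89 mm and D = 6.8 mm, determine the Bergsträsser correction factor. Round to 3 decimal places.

1.181

C = D/d = 6.8/0.89 = 7.6404
K_B = (4C+2)/(4C−3) = 32.562/27.562 = 1.1814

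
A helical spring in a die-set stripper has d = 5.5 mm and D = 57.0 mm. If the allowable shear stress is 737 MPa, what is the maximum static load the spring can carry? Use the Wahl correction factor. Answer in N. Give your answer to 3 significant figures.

C = D/d = 57.0/5.5 = 10.3636
K_W = (4C−1)/(4C−4) + 0.615/C = 40.455/37.455 + 0.0593 = 1.1394
τ_max = K·8FD/(πd³) → F_max = τ_allow·πd³/(8DK)
F_max = 737·π·5.5³/(8·57.0·1.1394) = 3.8522e+05/519.58 = 741.39 N

741 N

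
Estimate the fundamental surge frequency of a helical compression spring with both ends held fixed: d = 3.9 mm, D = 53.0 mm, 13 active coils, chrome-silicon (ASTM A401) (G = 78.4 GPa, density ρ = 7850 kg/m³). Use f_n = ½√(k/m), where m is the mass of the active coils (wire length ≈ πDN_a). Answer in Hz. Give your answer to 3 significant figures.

38.0 Hz

k = Gd⁴/(8D³N_a) = (78.4×10³)(3.9⁴)/(8·53.0³·13) = 1.1714 N/mm = 1171.4 N/m
Wire length L = πDN_a = π·53.0·13 = 2164.6 mm
m = ρ·(πd²/4)·L = 7850 × 11.946×10⁻⁶ m² × 2.1646 m = 0.20298 kg
f_n = ½√(k/m) = 0.5·√(1171.4/0.20298) = 0.5·√(5771.1) = 37.984 Hz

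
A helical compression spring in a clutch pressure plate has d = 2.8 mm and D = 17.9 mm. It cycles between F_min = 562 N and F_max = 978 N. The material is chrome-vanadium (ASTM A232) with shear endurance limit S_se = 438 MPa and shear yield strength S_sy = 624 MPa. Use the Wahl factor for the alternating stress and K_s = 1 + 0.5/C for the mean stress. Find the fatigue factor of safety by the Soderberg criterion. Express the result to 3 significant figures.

C = D/d = 17.9/2.8 = 6.3929; K_W = (4C−1)/(4C−4)+0.615/C = 1.2353; K_s = 1+0.5/C = 1.0782
F_a = (F_max−F_min)/2 = 208 N; F_m = (F_max+F_min)/2 = 770 N
τ_a = K_W·8F_aD/(πd³) = 1.2353 × 431.9 = 533.51 MPa
τ_m = K_s·8F_mD/(πd³) = 1.0782 × 1598.9 = 1723.9 MPa
Soderberg: 1/n_f = τ_a/S_se + τ_m/S_sy = 533.51/438 + 1723.9/624 = 1.21807 + 2.76267 = 3.9807
n_f = 1/3.9807 = 0.2512

0.251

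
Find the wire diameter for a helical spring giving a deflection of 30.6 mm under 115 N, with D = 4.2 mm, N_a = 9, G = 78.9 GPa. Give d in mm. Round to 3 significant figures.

Required rate k = F/δ = 115/30.6 = 3.7582 N/mm
d = (8D³N_a·k / G)^(1/4) = (8·4.2³·9·3.7582 / (78.9×10³))^0.25
  = (0.25409)^0.25 = 0.7100 mm

0.710 mm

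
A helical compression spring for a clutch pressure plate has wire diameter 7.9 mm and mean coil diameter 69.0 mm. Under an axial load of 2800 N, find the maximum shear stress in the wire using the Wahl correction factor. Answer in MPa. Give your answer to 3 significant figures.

1160 MPa

Spring index C = D/d = 69.0/7.9 = 8.7342
K_W = (4C−1)/(4C−4) + 0.615/C = 33.937/30.937 + 0.0704 = 1.1674
τ₀ = 8FD/(πd³) = 8·2800·69.0/(π·7.9³) = 1.5456e+06/1548.9 = 997.85 MPa
τ_max = K·τ₀ = 1.1674 × 997.85 = 1164.9 MPa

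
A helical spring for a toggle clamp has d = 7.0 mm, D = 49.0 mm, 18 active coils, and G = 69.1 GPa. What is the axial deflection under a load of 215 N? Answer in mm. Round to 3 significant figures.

22.0 mm

k = Gd⁴/(8D³N_a) = (69.1×10³)(7.0⁴)/(8·49.0³·18) = 9.7931 N/mm
δ = F/k = 215 / 9.7931 = 21.954 mm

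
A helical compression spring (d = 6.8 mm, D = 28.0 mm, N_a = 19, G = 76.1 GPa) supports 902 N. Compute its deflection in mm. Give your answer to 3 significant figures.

k = Gd⁴/(8D³N_a) = (76.1×10³)(6.8⁴)/(8·28.0³·19) = 48.764 N/mm
δ = F/k = 902 / 48.764 = 18.497 mm

18.5 mm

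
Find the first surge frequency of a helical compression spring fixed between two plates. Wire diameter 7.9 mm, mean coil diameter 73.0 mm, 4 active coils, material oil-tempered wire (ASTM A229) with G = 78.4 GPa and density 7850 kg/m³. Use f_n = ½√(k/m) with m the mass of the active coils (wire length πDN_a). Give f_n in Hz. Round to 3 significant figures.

k = Gd⁴/(8D³N_a) = (78.4×10³)(7.9⁴)/(8·73.0³·4) = 24.53 N/mm = 24530 N/m
Wire length L = πDN_a = π·73.0·4 = 917.35 mm
m = ρ·(πd²/4)·L = 7850 × 49.017×10⁻⁶ m² × 0.91735 m = 0.35298 kg
f_n = ½√(k/m) = 0.5·√(24530/0.35298) = 0.5·√(69496) = 131.81 Hz

132 Hz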